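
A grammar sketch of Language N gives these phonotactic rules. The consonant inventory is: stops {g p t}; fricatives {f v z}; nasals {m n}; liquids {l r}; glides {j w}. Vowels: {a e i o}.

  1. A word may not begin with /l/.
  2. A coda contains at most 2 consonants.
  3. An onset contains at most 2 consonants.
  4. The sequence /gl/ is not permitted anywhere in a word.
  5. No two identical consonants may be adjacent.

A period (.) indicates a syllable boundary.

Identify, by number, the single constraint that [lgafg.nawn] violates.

1

[lgafg.nawn]: word begins with /l/.
This is a violation of constraint 1: "A word may not begin with /l/."
The remaining constraints (2, 3, 4, 5) are satisfied.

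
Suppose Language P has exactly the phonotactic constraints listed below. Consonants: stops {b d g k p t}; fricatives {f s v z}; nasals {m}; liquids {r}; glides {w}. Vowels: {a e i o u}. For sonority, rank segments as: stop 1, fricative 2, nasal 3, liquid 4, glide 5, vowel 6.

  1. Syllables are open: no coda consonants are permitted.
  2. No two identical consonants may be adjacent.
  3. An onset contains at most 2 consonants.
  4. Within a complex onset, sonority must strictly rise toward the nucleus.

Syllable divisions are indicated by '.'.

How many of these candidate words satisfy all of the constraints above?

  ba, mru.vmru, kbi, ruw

ba — σ1 onset /b/, coda /∅/ ok → well-formed
mru.vmru — violates constraint 3: syllable 2 onset /vmr/ has 3 consonants (> 2) → ill-formed
kbi — violates constraint 4: syllable 1 onset /kb/: /k/ (stop, 1) → /b/ (stop, 1) does not rise → ill-formed
ruw — violates constraint 1: syllable 1 coda /w/ has 1 consonant (> 0) → ill-formed
Well-formed: ba → 1.

1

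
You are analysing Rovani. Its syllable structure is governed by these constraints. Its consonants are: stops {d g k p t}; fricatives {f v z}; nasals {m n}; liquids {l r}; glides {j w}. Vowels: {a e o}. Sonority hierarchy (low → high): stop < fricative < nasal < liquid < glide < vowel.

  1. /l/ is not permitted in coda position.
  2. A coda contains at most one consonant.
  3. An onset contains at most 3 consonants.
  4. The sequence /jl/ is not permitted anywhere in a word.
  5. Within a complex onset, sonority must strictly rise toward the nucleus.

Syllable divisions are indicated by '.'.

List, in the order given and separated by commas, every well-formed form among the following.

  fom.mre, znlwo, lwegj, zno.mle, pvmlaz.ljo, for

fom.mre — σ1 onset /f/, coda /m/ ok; σ2 onset /mr/ (3→4 rises), coda /∅/ ok → well-formed
znlwo — violates constraint 3: syllable 1 onset /znlw/ has 4 consonants (> 3) → ill-formed
lwegj — violates constraint 2: syllable 1 coda /gj/ has 2 consonants (> 1) → ill-formed
zno.mle — σ1 onset /zn/ (2→3 rises), coda /∅/ ok; σ2 onset /ml/ (3→4 rises), coda /∅/ ok → well-formed
pvmlaz.ljo — violates constraint 3: syllable 1 onset /pvml/ has 4 consonants (> 3) → ill-formed
for — σ1 onset /f/, coda /r/ ok → well-formed

fom.mre, zno.mle, for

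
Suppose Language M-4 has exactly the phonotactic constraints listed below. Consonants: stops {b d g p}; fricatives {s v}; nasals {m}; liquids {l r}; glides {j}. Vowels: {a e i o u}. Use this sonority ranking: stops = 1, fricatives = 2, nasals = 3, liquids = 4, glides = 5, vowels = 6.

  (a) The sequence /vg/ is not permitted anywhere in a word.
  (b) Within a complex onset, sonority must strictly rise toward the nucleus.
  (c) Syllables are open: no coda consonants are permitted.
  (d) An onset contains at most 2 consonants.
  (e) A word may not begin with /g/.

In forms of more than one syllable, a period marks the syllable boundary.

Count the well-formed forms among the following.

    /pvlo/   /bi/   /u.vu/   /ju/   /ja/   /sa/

/pvlo/ — violates constraint (d): syllable 1 onset /pvl/ has 3 consonants (> 2) → ill-formed
/bi/ — σ1 onset /b/, coda /∅/ ok → well-formed
/u.vu/ — σ1 onset /∅/, coda /∅/ ok; σ2 onset /v/, coda /∅/ ok → well-formed
/ju/ — σ1 onset /j/, coda /∅/ ok → well-formed
/ja/ — σ1 onset /j/, coda /∅/ ok → well-formed
/sa/ — σ1 onset /s/, coda /∅/ ok → well-formed
Well-formed: /bi/, /u.vu/, /ju/, /ja/, /sa/ → 5.

5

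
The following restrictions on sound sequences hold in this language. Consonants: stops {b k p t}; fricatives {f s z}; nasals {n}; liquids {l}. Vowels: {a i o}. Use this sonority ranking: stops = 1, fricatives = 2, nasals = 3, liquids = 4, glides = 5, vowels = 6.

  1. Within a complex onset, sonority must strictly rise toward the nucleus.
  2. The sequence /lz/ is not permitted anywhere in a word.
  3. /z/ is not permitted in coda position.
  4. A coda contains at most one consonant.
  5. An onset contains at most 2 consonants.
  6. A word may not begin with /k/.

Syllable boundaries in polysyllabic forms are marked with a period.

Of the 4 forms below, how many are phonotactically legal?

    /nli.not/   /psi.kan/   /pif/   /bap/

4

/nli.not/ — σ1 onset /nl/ (3→4 rises), coda /∅/ ok; σ2 onset /n/, coda /t/ ok → phonotactically legal
/psi.kan/ — σ1 onset /ps/ (1→2 rises), coda /∅/ ok; σ2 onset /k/, coda /n/ ok → phonotactically legal
/pif/ — σ1 onset /p/, coda /f/ ok → phonotactically legal
/bap/ — σ1 onset /b/, coda /p/ ok → phonotactically legal
Phonotactically legal: /nli.not/, /psi.kan/, /pif/, /bap/ → 4.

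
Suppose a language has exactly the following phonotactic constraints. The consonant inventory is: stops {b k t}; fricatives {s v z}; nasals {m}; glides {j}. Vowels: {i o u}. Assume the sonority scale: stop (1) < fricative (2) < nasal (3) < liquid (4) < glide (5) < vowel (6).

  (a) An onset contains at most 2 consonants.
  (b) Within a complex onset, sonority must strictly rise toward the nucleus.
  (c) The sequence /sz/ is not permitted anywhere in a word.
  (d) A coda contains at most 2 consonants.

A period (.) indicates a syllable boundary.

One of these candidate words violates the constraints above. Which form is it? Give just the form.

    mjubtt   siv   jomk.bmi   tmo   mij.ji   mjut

mjubtt

mjubtt — violates constraint (d): syllable 1 coda /btt/ has 3 consonants (> 2) → ill-formed
siv — σ1 onset /s/, coda /v/ ok → well-formed
jomk.bmi — σ1 onset /j/, coda /mk/ (2C) ok; σ2 onset /bm/ (1→3 rises), coda /∅/ ok → well-formed
tmo — σ1 onset /tm/ (1→3 rises), coda /∅/ ok → well-formed
mij.ji — σ1 onset /m/, coda /j/ ok; σ2 onset /j/, coda /∅/ ok → well-formed
mjut — σ1 onset /mj/ (3→5 rises), coda /t/ ok → well-formed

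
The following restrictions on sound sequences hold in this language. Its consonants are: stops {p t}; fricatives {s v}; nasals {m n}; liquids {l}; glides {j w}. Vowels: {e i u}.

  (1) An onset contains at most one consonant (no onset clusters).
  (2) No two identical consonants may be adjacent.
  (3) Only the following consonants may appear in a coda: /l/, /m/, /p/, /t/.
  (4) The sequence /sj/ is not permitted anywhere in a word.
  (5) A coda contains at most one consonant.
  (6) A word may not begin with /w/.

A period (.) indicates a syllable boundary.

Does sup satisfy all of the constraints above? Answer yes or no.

yes

sup — σ1 onset /s/, coda /p/ ok → phonotactically legal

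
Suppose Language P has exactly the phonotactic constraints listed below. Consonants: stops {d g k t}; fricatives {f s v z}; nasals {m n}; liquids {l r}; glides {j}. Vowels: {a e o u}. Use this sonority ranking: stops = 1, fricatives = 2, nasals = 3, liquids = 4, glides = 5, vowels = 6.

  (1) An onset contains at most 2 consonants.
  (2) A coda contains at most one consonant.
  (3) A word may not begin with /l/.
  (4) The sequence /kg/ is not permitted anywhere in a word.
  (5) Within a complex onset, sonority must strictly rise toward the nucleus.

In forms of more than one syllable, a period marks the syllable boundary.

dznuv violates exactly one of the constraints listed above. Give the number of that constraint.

1

dznuv: syllable 1 onset /dzn/ has 3 consonants (> 2).
This is a violation of constraint 1: "An onset contains at most 2 consonants."
The remaining constraints (2, 3, 4, 5) are satisfied.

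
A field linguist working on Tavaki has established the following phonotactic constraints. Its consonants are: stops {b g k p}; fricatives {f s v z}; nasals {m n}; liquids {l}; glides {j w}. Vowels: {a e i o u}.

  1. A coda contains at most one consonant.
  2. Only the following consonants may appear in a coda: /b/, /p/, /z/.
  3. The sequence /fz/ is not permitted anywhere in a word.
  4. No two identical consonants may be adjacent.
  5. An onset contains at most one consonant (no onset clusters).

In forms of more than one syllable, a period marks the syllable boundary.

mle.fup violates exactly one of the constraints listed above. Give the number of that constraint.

mle.fup: syllable 1 onset /ml/ has 2 consonants (> 1).
This is a violation of constraint 5: "An onset contains at most one consonant (no onset clusters)."
The remaining constraints (1, 2, 3, 4) are satisfied.

5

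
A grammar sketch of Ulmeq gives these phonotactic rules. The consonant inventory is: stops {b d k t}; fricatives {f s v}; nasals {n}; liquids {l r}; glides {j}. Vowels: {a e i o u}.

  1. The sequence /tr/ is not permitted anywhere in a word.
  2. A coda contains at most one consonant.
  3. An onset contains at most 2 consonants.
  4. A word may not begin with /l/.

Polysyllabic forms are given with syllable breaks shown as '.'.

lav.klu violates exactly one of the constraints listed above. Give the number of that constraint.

4

lav.klu: word begins with /l/.
This is a violation of constraint 4: "A word may not begin with /l/."
The remaining constraints (1, 2, 3) are satisfied.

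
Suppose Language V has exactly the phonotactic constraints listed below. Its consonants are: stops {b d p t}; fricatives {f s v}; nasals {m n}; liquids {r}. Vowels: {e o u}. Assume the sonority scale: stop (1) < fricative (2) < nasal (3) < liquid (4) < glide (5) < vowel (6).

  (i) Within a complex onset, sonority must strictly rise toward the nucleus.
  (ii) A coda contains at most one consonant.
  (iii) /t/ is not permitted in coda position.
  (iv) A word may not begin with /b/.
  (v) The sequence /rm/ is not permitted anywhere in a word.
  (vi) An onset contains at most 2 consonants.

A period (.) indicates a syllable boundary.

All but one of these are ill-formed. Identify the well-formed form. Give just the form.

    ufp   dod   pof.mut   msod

dod

ufp — violates constraint (ii): syllable 1 coda /fp/ has 2 consonants (> 1) → ill-formed
dod — σ1 onset /d/, coda /d/ ok → well-formed
pof.mut — violates constraint (iii): syllable 2 coda contains /t/ → ill-formed
msod — violates constraint (i): syllable 1 onset /ms/: /m/ (nasal, 3) → /s/ (fricative, 2) does not rise → ill-formed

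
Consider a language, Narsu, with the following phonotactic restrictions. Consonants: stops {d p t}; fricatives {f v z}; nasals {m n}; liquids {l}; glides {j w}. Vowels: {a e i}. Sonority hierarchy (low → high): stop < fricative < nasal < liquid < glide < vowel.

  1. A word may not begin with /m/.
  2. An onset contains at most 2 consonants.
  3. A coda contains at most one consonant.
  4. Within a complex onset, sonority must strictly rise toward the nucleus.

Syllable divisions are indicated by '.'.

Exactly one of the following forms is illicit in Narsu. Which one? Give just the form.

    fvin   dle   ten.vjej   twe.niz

fvin — violates constraint 4: syllable 1 onset /fv/: /f/ (fricative, 2) → /v/ (fricative, 2) does not rise → illicit
dle — σ1 onset /dl/ (1→4 rises), coda /∅/ ok → licit
ten.vjej — σ1 onset /t/, coda /n/ ok; σ2 onset /vj/ (2→5 rises), coda /j/ ok → licit
twe.niz — σ1 onset /tw/ (1→5 rises), coda /∅/ ok; σ2 onset /n/, coda /z/ ok → licit

fvin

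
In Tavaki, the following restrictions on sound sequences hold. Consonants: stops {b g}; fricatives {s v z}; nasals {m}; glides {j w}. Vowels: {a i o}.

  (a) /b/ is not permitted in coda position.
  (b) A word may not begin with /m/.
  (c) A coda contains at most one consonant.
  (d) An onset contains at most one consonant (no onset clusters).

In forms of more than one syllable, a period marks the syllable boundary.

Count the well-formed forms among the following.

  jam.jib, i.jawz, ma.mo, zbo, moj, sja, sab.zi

jam.jib — violates constraint (a): syllable 2 coda contains /b/ → ill-formed
i.jawz — violates constraint (c): syllable 2 coda /wz/ has 2 consonants (> 1) → ill-formed
ma.mo — violates constraint (b): word begins with /m/ → ill-formed
zbo — violates constraint (d): syllable 1 onset /zb/ has 2 consonants (> 1) → ill-formed
moj — violates constraint (b): word begins with /m/ → ill-formed
sja — violates constraint (d): syllable 1 onset /sj/ has 2 consonants (> 1) → ill-formed
sab.zi — violates constraint (a): syllable 1 coda contains /b/ → ill-formed
No form is well-formed → 0.

0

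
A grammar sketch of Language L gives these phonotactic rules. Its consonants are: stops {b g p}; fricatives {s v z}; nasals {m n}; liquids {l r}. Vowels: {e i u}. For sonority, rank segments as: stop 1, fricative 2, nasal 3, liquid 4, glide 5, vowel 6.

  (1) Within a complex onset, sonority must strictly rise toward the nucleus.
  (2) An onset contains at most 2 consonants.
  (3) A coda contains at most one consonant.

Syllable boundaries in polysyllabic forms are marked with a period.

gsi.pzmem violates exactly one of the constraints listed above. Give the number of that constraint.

gsi.pzmem: syllable 2 onset /pzm/ has 3 consonants (> 2).
This is a violation of constraint 2: "An onset contains at most 2 consonants."
The remaining constraints (1, 3) are satisfied.

2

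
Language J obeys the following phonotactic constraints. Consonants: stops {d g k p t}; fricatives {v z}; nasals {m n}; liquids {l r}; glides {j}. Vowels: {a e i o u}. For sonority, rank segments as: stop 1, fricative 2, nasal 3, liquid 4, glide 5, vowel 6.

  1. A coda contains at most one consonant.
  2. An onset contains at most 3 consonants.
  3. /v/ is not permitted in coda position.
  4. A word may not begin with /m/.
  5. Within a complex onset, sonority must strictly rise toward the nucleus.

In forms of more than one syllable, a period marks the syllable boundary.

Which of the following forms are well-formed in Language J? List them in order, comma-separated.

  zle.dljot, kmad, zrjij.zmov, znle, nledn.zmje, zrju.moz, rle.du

zle.dljot — σ1 onset /zl/ (2→4 rises), coda /∅/ ok; σ2 onset /dlj/ (1→4→5 rises), coda /t/ ok → well-formed
kmad — σ1 onset /km/ (1→3 rises), coda /d/ ok → well-formed
zrjij.zmov — violates constraint 3: syllable 2 coda contains /v/ → ill-formed
znle — σ1 onset /znl/ (2→3→4 rises), coda /∅/ ok → well-formed
nledn.zmje — violates constraint 1: syllable 1 coda /dn/ has 2 consonants (> 1) → ill-formed
zrju.moz — σ1 onset /zrj/ (2→4→5 rises), coda /∅/ ok; σ2 onset /m/, coda /z/ ok → well-formed
rle.du — violates constraint 5: syllable 1 onset /rl/: /r/ (liquid, 4) → /l/ (liquid, 4) does not rise → ill-formed

zle.dljot, kmad, znle, zrju.moz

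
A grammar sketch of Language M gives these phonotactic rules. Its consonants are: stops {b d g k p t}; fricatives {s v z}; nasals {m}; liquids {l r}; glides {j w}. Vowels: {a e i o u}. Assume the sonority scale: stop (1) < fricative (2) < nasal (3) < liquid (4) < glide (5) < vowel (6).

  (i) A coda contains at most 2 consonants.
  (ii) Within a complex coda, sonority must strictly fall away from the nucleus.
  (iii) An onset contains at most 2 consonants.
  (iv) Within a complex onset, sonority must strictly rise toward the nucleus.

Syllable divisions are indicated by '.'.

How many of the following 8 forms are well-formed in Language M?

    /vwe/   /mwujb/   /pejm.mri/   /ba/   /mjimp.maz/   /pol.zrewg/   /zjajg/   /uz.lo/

/vwe/ — σ1 onset /vw/ (2→5 rises), coda /∅/ ok → well-formed
/mwujb/ — σ1 onset /mw/ (3→5 rises), coda /jb/ (5→1 falls) ok → well-formed
/pejm.mri/ — σ1 onset /p/, coda /jm/ (5→3 falls) ok; σ2 onset /mr/ (3→4 rises), coda /∅/ ok → well-formed
/ba/ — σ1 onset /b/, coda /∅/ ok → well-formed
/mjimp.maz/ — σ1 onset /mj/ (3→5 rises), coda /mp/ (3→1 falls) ok; σ2 onset /m/, coda /z/ ok → well-formed
/pol.zrewg/ — σ1 onset /p/, coda /l/ ok; σ2 onset /zr/ (2→4 rises), coda /wg/ (5→1 falls) ok → well-formed
/zjajg/ — σ1 onset /zj/ (2→5 rises), coda /jg/ (5→1 falls) ok → well-formed
/uz.lo/ — σ1 onset /∅/, coda /z/ ok; σ2 onset /l/, coda /∅/ ok → well-formed
Well-formed: /vwe/, /mwujb/, /pejm.mri/, /ba/, /mjimp.maz/, /pol.zrewg/, /zjajg/, /uz.lo/ → 8.

8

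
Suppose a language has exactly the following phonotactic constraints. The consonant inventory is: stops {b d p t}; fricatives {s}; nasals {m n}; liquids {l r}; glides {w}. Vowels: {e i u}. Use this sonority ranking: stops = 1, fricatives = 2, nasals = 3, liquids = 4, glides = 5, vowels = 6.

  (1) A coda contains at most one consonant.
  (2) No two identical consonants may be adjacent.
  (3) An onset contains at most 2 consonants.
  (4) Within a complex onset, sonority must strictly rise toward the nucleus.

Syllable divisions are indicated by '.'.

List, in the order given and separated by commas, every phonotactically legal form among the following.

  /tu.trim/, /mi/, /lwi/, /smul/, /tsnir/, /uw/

/tu.trim/ — σ1 onset /t/, coda /∅/ ok; σ2 onset /tr/ (1→4 rises), coda /m/ ok → phonotactically legal
/mi/ — σ1 onset /m/, coda /∅/ ok → phonotactically legal
/lwi/ — σ1 onset /lw/ (4→5 rises), coda /∅/ ok → phonotactically legal
/smul/ — σ1 onset /sm/ (2→3 rises), coda /l/ ok → phonotactically legal
/tsnir/ — violates constraint 3: syllable 1 onset /tsn/ has 3 consonants (> 2) → phonotactically illegal
/uw/ — σ1 onset /∅/, coda /w/ ok → phonotactically legal

/tu.trim/, /mi/, /lwi/, /smul/, /uw/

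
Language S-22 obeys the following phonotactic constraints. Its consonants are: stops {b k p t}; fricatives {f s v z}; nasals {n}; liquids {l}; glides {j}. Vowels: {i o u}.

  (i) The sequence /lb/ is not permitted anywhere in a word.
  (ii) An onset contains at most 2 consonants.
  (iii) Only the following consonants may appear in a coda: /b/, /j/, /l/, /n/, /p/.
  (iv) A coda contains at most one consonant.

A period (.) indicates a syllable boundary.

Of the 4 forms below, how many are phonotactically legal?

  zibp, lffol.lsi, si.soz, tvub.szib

1

zibp — violates constraint (iv): syllable 1 coda /bp/ has 2 consonants (> 1) → phonotactically illegal
lffol.lsi — violates constraint (ii): syllable 1 onset /lff/ has 3 consonants (> 2) → phonotactically illegal
si.soz — violates constraint (iii): syllable 2 coda contains /z/, which is not a licensed coda consonant → phonotactically illegal
tvub.szib — σ1 onset /tv/ (2C), coda /b/ ok; σ2 onset /sz/ (2C), coda /b/ ok → phonotactically legal
Phonotactically legal: tvub.szib → 1.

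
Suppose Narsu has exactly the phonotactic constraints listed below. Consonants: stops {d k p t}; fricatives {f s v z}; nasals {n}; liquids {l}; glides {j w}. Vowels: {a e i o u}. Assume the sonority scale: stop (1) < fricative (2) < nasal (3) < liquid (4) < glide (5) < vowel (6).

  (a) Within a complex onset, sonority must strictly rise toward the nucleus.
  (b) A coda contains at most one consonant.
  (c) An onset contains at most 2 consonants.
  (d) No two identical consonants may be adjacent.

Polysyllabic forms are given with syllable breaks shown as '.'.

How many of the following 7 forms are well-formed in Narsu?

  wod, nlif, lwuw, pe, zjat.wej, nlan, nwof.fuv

6

wod — σ1 onset /w/, coda /d/ ok → well-formed
nlif — σ1 onset /nl/ (3→4 rises), coda /f/ ok → well-formed
lwuw — σ1 onset /lw/ (4→5 rises), coda /w/ ok → well-formed
pe — σ1 onset /p/, coda /∅/ ok → well-formed
zjat.wej — σ1 onset /zj/ (2→5 rises), coda /t/ ok; σ2 onset /w/, coda /j/ ok → well-formed
nlan — σ1 onset /nl/ (3→4 rises), coda /n/ ok → well-formed
nwof.fuv — violates constraint (d): adjacent identical consonants /ff/ → ill-formed
Well-formed: wod, nlif, lwuw, pe, zjat.wej, nlan → 6.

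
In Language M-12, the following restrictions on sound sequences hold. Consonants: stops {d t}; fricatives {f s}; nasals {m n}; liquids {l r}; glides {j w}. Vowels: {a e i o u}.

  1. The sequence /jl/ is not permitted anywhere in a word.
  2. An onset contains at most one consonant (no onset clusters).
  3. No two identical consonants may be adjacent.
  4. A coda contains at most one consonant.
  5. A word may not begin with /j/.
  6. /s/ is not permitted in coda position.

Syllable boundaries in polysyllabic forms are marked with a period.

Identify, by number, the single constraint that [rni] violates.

2

[rni]: syllable 1 onset /rn/ has 2 consonants (> 1).
This is a violation of constraint 2: "An onset contains at most one consonant (no onset clusters)."
The remaining constraints (1, 3, 4, 5, 6) are satisfied.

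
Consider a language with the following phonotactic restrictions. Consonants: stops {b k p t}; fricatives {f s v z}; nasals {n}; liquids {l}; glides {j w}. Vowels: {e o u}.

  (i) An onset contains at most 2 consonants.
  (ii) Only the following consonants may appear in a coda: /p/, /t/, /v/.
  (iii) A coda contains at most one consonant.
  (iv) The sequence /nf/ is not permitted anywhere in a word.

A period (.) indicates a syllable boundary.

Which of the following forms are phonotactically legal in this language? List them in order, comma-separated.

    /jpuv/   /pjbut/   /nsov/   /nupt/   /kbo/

/jpuv/ — σ1 onset /jp/ (2C), coda /v/ ok → phonotactically legal
/pjbut/ — violates constraint (i): syllable 1 onset /pjb/ has 3 consonants (> 2) → phonotactically illegal
/nsov/ — σ1 onset /ns/ (2C), coda /v/ ok → phonotactically legal
/nupt/ — violates constraint (iii): syllable 1 coda /pt/ has 2 consonants (> 1) → phonotactically illegal
/kbo/ — σ1 onset /kb/ (2C), coda /∅/ ok → phonotactically legal

/jpuv/, /nsov/, /kbo/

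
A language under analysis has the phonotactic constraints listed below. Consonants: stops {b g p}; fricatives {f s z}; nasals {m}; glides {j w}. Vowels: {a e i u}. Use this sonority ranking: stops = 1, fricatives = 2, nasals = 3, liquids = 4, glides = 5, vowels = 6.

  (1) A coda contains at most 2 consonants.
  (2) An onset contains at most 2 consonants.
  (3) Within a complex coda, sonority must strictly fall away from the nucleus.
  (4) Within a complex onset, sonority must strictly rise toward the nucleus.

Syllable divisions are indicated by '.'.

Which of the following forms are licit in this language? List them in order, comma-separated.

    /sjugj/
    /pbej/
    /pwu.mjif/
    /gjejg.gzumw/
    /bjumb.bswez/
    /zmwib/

/pwu.mjif/

/sjugj/ — violates constraint 3: syllable 1 coda /gj/: /g/ (stop, 1) → /j/ (glide, 5) does not fall → illicit
/pbej/ — violates constraint 4: syllable 1 onset /pb/: /p/ (stop, 1) → /b/ (stop, 1) does not rise → illicit
/pwu.mjif/ — σ1 onset /pw/ (1→5 rises), coda /∅/ ok; σ2 onset /mj/ (3→5 rises), coda /f/ ok → licit
/gjejg.gzumw/ — violates constraint 3: syllable 2 coda /mw/: /m/ (nasal, 3) → /w/ (glide, 5) does not fall → illicit
/bjumb.bswez/ — violates constraint 2: syllable 2 onset /bsw/ has 3 consonants (> 2) → illicit
/zmwib/ — violates constraint 2: syllable 1 onset /zmw/ has 3 consonants (> 2) → illicit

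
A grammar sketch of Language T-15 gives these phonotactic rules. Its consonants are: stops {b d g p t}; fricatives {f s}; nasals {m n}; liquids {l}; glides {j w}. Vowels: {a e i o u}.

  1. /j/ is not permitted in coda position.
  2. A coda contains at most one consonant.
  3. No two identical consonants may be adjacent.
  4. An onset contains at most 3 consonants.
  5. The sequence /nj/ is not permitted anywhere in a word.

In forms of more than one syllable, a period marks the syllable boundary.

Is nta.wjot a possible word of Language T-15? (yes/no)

yes

nta.wjot — σ1 onset /nt/ (2C), coda /∅/ ok; σ2 onset /wj/ (2C), coda /t/ ok → permitted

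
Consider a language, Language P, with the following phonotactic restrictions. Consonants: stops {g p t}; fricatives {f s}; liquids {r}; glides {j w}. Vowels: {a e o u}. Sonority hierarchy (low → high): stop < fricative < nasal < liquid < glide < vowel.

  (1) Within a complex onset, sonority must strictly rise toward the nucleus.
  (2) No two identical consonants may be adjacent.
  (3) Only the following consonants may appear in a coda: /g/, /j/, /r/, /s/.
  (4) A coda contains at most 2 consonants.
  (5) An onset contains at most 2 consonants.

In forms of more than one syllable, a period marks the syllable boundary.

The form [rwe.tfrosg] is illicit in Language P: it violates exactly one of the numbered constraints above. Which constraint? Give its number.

5

[rwe.tfrosg]: syllable 2 onset /tfr/ has 3 consonants (> 2).
This is a violation of constraint 5: "An onset contains at most 2 consonants."
The remaining constraints (1, 2, 3, 4) are satisfied.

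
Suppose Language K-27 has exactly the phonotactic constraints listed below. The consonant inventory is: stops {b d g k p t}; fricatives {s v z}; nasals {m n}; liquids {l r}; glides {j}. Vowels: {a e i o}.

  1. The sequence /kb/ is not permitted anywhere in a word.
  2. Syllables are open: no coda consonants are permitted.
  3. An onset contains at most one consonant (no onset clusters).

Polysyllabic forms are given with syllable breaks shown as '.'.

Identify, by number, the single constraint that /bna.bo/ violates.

3

/bna.bo/: syllable 1 onset /bn/ has 2 consonants (> 1).
This is a violation of constraint 3: "An onset contains at most one consonant (no onset clusters)."
The remaining constraints (1, 2) are satisfied.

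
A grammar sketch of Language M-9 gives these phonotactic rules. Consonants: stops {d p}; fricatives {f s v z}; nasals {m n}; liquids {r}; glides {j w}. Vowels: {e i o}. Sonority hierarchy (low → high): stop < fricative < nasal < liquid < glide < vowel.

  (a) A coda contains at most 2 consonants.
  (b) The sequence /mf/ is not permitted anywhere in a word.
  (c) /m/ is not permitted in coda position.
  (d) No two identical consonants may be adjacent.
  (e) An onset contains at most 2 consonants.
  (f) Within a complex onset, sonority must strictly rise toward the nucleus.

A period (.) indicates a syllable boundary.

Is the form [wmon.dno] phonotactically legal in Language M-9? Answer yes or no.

no

[wmon.dno] — violates constraint (f): syllable 1 onset /wm/: /w/ (glide, 5) → /m/ (nasal, 3) does not rise → phonotactically illegal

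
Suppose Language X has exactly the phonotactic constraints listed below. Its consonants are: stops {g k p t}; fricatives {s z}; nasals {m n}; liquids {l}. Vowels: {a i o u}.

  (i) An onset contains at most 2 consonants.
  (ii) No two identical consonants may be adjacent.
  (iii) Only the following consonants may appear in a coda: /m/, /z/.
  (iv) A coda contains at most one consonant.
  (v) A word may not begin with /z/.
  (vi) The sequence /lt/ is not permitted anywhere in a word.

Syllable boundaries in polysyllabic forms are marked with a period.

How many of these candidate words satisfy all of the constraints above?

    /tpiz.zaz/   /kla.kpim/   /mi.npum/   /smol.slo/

2

/tpiz.zaz/ — violates constraint (ii): adjacent identical consonants /zz/ → not permitted
/kla.kpim/ — σ1 onset /kl/ (2C), coda /∅/ ok; σ2 onset /kp/ (2C), coda /m/ ok → permitted
/mi.npum/ — σ1 onset /m/, coda /∅/ ok; σ2 onset /np/ (2C), coda /m/ ok → permitted
/smol.slo/ — violates constraint (iii): syllable 1 coda contains /l/, which is not a licensed coda consonant → not permitted
Permitted: /kla.kpim/, /mi.npum/ → 2.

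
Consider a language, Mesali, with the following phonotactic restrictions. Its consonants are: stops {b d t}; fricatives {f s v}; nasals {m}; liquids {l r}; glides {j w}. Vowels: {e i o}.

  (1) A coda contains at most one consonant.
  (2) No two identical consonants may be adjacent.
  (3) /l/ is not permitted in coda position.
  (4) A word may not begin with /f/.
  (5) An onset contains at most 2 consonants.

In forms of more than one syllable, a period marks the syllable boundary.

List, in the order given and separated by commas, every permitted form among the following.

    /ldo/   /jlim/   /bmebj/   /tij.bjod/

/ldo/ — σ1 onset /ld/ (2C), coda /∅/ ok → permitted
/jlim/ — σ1 onset /jl/ (2C), coda /m/ ok → permitted
/bmebj/ — violates constraint 1: syllable 1 coda /bj/ has 2 consonants (> 1) → not permitted
/tij.bjod/ — σ1 onset /t/, coda /j/ ok; σ2 onset /bj/ (2C), coda /d/ ok → permitted

/ldo/, /jlim/, /tij.bjod/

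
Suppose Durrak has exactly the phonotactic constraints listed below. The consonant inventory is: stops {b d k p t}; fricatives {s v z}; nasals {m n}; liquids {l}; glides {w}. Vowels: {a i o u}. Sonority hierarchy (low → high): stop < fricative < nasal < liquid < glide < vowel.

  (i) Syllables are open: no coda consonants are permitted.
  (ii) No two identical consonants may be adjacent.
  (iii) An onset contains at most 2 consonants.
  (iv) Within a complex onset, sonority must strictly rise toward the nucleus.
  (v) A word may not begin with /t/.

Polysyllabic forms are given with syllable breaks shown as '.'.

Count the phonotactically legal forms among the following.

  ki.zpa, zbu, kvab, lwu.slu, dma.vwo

2

ki.zpa — violates constraint (iv): syllable 2 onset /zp/: /z/ (fricative, 2) → /p/ (stop, 1) does not rise → phonotactically illegal
zbu — violates constraint (iv): syllable 1 onset /zb/: /z/ (fricative, 2) → /b/ (stop, 1) does not rise → phonotactically illegal
kvab — violates constraint (i): syllable 1 coda /b/ has 1 consonant (> 0) → phonotactically illegal
lwu.slu — σ1 onset /lw/ (4→5 rises), coda /∅/ ok; σ2 onset /sl/ (2→4 rises), coda /∅/ ok → phonotactically legal
dma.vwo — σ1 onset /dm/ (1→3 rises), coda /∅/ ok; σ2 onset /vw/ (2→5 rises), coda /∅/ ok → phonotactically legal
Phonotactically legal: lwu.slu, dma.vwo → 2.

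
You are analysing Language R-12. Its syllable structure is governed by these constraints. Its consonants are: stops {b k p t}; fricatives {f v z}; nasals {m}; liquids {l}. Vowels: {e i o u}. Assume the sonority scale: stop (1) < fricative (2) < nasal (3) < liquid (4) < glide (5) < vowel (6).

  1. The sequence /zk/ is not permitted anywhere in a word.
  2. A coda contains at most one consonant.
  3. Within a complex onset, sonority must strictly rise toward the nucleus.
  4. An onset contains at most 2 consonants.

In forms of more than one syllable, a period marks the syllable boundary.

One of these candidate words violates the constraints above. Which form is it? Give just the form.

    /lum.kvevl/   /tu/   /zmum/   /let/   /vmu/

/lum.kvevl/ — violates constraint 2: syllable 2 coda /vl/ has 2 consonants (> 1) → ill-formed
/tu/ — σ1 onset /t/, coda /∅/ ok → well-formed
/zmum/ — σ1 onset /zm/ (2→3 rises), coda /m/ ok → well-formed
/let/ — σ1 onset /l/, coda /t/ ok → well-formed
/vmu/ — σ1 onset /vm/ (2→3 rises), coda /∅/ ok → well-formed

/lum.kvevl/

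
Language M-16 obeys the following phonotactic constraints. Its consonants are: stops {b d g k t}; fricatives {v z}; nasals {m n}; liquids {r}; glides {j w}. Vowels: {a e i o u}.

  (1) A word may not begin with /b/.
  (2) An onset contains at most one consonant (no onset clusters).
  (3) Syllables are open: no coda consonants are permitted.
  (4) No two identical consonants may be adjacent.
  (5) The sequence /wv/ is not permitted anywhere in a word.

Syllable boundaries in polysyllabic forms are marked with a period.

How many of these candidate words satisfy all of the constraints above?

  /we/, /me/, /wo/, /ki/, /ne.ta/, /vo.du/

6

/we/ — σ1 onset /w/, coda /∅/ ok → well-formed
/me/ — σ1 onset /m/, coda /∅/ ok → well-formed
/wo/ — σ1 onset /w/, coda /∅/ ok → well-formed
/ki/ — σ1 onset /k/, coda /∅/ ok → well-formed
/ne.ta/ — σ1 onset /n/, coda /∅/ ok; σ2 onset /t/, coda /∅/ ok → well-formed
/vo.du/ — σ1 onset /v/, coda /∅/ ok; σ2 onset /d/, coda /∅/ ok → well-formed
Well-formed: /we/, /me/, /wo/, /ki/, /ne.ta/, /vo.du/ → 6.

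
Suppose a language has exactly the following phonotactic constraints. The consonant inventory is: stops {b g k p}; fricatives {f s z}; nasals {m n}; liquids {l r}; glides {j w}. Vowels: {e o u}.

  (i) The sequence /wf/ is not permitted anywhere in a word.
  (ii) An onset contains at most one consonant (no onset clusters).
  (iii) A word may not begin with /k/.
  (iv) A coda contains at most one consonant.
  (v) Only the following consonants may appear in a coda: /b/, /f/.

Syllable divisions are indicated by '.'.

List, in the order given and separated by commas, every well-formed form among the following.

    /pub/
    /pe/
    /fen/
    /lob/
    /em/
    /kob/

/pub/ — σ1 onset /p/, coda /b/ ok → well-formed
/pe/ — σ1 onset /p/, coda /∅/ ok → well-formed
/fen/ — violates constraint (v): syllable 1 coda contains /n/, which is not a licensed coda consonant → ill-formed
/lob/ — σ1 onset /l/, coda /b/ ok → well-formed
/em/ — violates constraint (v): syllable 1 coda contains /m/, which is not a licensed coda consonant → ill-formed
/kob/ — violates constraint (iii): word begins with /k/ → ill-formed

/pub/, /pe/, /lob/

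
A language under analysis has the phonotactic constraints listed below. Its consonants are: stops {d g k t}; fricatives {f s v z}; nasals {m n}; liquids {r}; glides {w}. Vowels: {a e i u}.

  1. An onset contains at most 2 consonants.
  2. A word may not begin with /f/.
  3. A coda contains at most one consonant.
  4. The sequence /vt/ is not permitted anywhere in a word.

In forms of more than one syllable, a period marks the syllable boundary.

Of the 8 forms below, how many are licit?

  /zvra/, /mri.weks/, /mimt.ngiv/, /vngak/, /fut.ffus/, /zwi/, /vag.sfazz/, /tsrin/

1

/zvra/ — violates constraint 1: syllable 1 onset /zvr/ has 3 consonants (> 2) → illicit
/mri.weks/ — violates constraint 3: syllable 2 coda /ks/ has 2 consonants (> 1) → illicit
/mimt.ngiv/ — violates constraint 3: syllable 1 coda /mt/ has 2 consonants (> 1) → illicit
/vngak/ — violates constraint 1: syllable 1 onset /vng/ has 3 consonants (> 2) → illicit
/fut.ffus/ — violates constraint 2: word begins with /f/ → illicit
/zwi/ — σ1 onset /zw/ (2C), coda /∅/ ok → licit
/vag.sfazz/ — violates constraint 3: syllable 2 coda /zz/ has 2 consonants (> 1) → illicit
/tsrin/ — violates constraint 1: syllable 1 onset /tsr/ has 3 consonants (> 2) → illicit
Licit: /zwi/ → 1.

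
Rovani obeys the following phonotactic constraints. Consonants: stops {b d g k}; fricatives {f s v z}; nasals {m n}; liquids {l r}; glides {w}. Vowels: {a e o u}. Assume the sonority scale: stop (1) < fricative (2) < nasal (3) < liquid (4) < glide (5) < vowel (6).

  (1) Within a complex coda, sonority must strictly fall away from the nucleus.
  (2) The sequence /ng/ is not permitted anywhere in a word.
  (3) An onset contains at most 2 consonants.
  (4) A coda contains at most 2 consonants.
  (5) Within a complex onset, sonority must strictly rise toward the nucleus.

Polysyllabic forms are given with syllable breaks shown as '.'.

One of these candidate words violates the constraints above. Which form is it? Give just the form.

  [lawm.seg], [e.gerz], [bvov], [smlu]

[smlu]

[lawm.seg] — σ1 onset /l/, coda /wm/ (5→3 falls) ok; σ2 onset /s/, coda /g/ ok → licit
[e.gerz] — σ1 onset /∅/, coda /∅/ ok; σ2 onset /g/, coda /rz/ (4→2 falls) ok → licit
[bvov] — σ1 onset /bv/ (1→2 rises), coda /v/ ok → licit
[smlu] — violates constraint 3: syllable 1 onset /sml/ has 3 consonants (> 2) → illicit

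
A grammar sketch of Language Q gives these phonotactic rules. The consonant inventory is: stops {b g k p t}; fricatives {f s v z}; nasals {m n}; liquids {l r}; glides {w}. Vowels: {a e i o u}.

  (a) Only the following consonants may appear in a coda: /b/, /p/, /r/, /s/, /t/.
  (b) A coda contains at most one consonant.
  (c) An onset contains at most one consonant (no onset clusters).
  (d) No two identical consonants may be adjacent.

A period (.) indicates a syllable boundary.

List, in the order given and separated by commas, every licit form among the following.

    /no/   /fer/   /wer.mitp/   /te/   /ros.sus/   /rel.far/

/no/ — σ1 onset /n/, coda /∅/ ok → licit
/fer/ — σ1 onset /f/, coda /r/ ok → licit
/wer.mitp/ — violates constraint (b): syllable 2 coda /tp/ has 2 consonants (> 1) → illicit
/te/ — σ1 onset /t/, coda /∅/ ok → licit
/ros.sus/ — violates constraint (d): adjacent identical consonants /ss/ → illicit
/rel.far/ — violates constraint (a): syllable 1 coda contains /l/, which is not a licensed coda consonant → illicit

/no/, /fer/, /te/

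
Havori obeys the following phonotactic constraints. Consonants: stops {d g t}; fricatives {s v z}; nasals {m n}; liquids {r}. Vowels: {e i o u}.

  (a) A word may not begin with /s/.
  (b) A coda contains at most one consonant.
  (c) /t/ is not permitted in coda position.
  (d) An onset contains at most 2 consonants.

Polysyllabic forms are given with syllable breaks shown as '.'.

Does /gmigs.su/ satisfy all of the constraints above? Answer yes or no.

/gmigs.su/ — violates constraint (b): syllable 1 coda /gs/ has 2 consonants (> 1) → ill-formed

no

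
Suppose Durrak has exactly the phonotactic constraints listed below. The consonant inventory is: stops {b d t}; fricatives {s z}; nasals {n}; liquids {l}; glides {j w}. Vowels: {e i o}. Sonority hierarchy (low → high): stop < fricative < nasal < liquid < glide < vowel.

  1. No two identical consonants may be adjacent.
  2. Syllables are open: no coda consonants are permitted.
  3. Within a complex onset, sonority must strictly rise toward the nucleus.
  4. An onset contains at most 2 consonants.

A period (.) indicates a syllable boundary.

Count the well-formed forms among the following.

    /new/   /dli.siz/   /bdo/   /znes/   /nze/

0

/new/ — violates constraint 2: syllable 1 coda /w/ has 1 consonant (> 0) → ill-formed
/dli.siz/ — violates constraint 2: syllable 2 coda /z/ has 1 consonant (> 0) → ill-formed
/bdo/ — violates constraint 3: syllable 1 onset /bd/: /b/ (stop, 1) → /d/ (stop, 1) does not rise → ill-formed
/znes/ — violates constraint 2: syllable 1 coda /s/ has 1 consonant (> 0) → ill-formed
/nze/ — violates constraint 3: syllable 1 onset /nz/: /n/ (nasal, 3) → /z/ (fricative, 2) does not rise → ill-formed
No form is well-formed → 0.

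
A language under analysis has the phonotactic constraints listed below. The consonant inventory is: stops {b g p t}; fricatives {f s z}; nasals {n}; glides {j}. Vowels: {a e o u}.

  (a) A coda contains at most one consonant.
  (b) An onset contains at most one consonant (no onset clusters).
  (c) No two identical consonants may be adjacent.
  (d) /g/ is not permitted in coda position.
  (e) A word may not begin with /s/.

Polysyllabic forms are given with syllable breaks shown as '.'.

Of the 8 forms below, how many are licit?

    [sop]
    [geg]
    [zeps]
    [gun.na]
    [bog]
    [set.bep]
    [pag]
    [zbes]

[sop] — violates constraint (e): word begins with /s/ → illicit
[geg] — violates constraint (d): syllable 1 coda contains /g/ → illicit
[zeps] — violates constraint (a): syllable 1 coda /ps/ has 2 consonants (> 1) → illicit
[gun.na] — violates constraint (c): adjacent identical consonants /nn/ → illicit
[bog] — violates constraint (d): syllable 1 coda contains /g/ → illicit
[set.bep] — violates constraint (e): word begins with /s/ → illicit
[pag] — violates constraint (d): syllable 1 coda contains /g/ → illicit
[zbes] — violates constraint (b): syllable 1 onset /zb/ has 2 consonants (> 1) → illicit
No form is licit → 0.

0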